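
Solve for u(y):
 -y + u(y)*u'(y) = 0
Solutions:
 u(y) = -sqrt(C1 + y^2)
 u(y) = sqrt(C1 + y^2)


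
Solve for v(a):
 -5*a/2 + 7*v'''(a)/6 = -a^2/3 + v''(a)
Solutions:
 v(a) = C1 + C2*a + C3*exp(6*a/7) + a^4/36 - 31*a^3/108 - 217*a^2/216


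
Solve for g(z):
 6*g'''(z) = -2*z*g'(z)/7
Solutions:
 g(z) = C1 + Integral(C2*airyai(-21^(2/3)*z/21) + C3*airybi(-21^(2/3)*z/21), z)


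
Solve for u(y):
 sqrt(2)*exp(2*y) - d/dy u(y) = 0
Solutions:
 u(y) = C1 + sqrt(2)*exp(2*y)/2


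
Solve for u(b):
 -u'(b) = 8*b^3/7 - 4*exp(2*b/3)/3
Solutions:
 u(b) = C1 - 2*b^4/7 + 2*exp(2*b/3)


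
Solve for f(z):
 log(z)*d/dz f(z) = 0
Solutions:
 f(z) = C1


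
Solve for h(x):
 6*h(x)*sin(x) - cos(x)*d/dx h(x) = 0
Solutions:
 h(x) = C1/cos(x)^6


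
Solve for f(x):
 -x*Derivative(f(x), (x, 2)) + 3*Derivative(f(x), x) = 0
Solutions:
 f(x) = C1 + C2*x^4


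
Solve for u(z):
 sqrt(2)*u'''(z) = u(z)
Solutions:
 u(z) = C3*exp(2^(5/6)*z/2) + (C1*sin(2^(5/6)*sqrt(3)*z/4) + C2*cos(2^(5/6)*sqrt(3)*z/4))*exp(-2^(5/6)*z/4)


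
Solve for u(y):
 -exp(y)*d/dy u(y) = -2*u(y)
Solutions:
 u(y) = C1*exp(-2*exp(-y))


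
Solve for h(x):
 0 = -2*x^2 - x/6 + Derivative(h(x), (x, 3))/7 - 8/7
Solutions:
 h(x) = C1 + C2*x + C3*x^2 + 7*x^5/30 + 7*x^4/144 + 4*x^3/3


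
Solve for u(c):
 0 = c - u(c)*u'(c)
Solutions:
 u(c) = -sqrt(C1 + c^2)
 u(c) = sqrt(C1 + c^2)


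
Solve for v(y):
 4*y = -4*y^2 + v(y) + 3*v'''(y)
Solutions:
 v(y) = C3*exp(-3^(2/3)*y/3) + 4*y^2 + 4*y + (C1*sin(3^(1/6)*y/2) + C2*cos(3^(1/6)*y/2))*exp(3^(2/3)*y/6)


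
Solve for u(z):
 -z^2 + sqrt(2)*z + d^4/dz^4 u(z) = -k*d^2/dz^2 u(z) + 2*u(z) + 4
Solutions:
 u(z) = C1*exp(-sqrt(2)*z*sqrt(-k - sqrt(k^2 + 8))/2) + C2*exp(sqrt(2)*z*sqrt(-k - sqrt(k^2 + 8))/2) + C3*exp(-sqrt(2)*z*sqrt(-k + sqrt(k^2 + 8))/2) + C4*exp(sqrt(2)*z*sqrt(-k + sqrt(k^2 + 8))/2) - k/2 - z^2/2 + sqrt(2)*z/2 - 2


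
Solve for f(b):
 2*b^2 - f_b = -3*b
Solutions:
 f(b) = C1 + 2*b^3/3 + 3*b^2/2


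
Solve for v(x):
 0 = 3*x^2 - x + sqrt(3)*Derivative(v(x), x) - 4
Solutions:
 v(x) = C1 - sqrt(3)*x^3/3 + sqrt(3)*x^2/6 + 4*sqrt(3)*x/3


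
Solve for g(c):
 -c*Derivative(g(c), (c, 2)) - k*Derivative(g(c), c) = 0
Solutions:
 g(c) = C1 + c^(1 - re(k))*(C2*sin(log(c)*Abs(im(k))) + C3*cos(log(c)*im(k)))


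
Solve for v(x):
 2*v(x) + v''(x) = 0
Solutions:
 v(x) = C1*sin(sqrt(2)*x) + C2*cos(sqrt(2)*x)


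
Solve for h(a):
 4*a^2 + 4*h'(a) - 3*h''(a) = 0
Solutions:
 h(a) = C1 + C2*exp(4*a/3) - a^3/3 - 3*a^2/4 - 9*a/8


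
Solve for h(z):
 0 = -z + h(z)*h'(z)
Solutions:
 h(z) = -sqrt(C1 + z^2)
 h(z) = sqrt(C1 + z^2)


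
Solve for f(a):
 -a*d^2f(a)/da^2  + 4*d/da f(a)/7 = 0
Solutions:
 f(a) = C1 + C2*a^(11/7)


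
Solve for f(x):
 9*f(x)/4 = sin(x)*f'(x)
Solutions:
 f(x) = C1*(cos(x) - 1)^(9/8)/(cos(x) + 1)^(9/8)


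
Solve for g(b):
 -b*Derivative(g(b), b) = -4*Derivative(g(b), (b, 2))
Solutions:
 g(b) = C1 + C2*erfi(sqrt(2)*b/4)


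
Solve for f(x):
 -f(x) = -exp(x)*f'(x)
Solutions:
 f(x) = C1*exp(-exp(-x))


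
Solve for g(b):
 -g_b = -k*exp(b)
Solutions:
 g(b) = C1 + k*exp(b)


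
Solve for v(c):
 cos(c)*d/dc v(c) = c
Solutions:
 v(c) = C1 + Integral(c/cos(c), c)


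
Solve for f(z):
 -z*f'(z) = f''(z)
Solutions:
 f(z) = C1 + C2*erf(sqrt(2)*z/2)


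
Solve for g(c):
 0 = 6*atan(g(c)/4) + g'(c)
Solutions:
 Integral(1/atan(_y/4), (_y, g(c))) = C1 - 6*c


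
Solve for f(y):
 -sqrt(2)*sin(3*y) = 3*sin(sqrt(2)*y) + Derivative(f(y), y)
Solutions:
 f(y) = C1 + sqrt(2)*cos(3*y)/3 + 3*sqrt(2)*cos(sqrt(2)*y)/2


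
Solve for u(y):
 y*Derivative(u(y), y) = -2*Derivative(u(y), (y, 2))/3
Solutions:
 u(y) = C1 + C2*erf(sqrt(3)*y/2)


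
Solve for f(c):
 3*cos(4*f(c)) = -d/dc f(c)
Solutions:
 f(c) = -asin((C1 + exp(24*c))/(C1 - exp(24*c)))/4 + pi/4
 f(c) = asin((C1 + exp(24*c))/(C1 - exp(24*c)))/4


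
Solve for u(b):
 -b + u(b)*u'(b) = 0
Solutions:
 u(b) = -sqrt(C1 + b^2)
 u(b) = sqrt(C1 + b^2)


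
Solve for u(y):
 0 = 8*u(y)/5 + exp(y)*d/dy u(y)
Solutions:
 u(y) = C1*exp(8*exp(-y)/5)


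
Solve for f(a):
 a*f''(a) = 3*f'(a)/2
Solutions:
 f(a) = C1 + C2*a^(5/2)


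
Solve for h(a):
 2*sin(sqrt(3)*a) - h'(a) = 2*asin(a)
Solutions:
 h(a) = C1 - 2*a*asin(a) - 2*sqrt(1 - a^2) - 2*sqrt(3)*cos(sqrt(3)*a)/3


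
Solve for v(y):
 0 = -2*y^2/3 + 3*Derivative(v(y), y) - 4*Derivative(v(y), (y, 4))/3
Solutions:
 v(y) = C1 + C4*exp(2^(1/3)*3^(2/3)*y/2) + 2*y^3/27 + (C2*sin(3*2^(1/3)*3^(1/6)*y/4) + C3*cos(3*2^(1/3)*3^(1/6)*y/4))*exp(-2^(1/3)*3^(2/3)*y/4)


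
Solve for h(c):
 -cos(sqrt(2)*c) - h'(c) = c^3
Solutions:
 h(c) = C1 - c^4/4 - sqrt(2)*sin(sqrt(2)*c)/2


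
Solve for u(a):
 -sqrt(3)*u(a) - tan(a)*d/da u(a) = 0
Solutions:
 u(a) = C1/sin(a)^(sqrt(3))


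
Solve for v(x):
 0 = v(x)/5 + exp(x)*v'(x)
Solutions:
 v(x) = C1*exp(exp(-x)/5)


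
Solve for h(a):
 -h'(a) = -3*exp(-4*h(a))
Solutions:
 h(a) = log(-I*(C1 + 12*a)^(1/4))
 h(a) = log(I*(C1 + 12*a)^(1/4))
 h(a) = log(-(C1 + 12*a)^(1/4))
 h(a) = log(C1 + 12*a)/4


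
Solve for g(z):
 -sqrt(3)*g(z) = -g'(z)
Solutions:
 g(z) = C1*exp(sqrt(3)*z)


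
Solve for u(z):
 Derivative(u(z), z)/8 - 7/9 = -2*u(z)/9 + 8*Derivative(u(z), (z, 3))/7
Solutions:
 u(z) = C1*exp(-21^(1/3)*z*(21^(1/3)/(5*sqrt(163) + 64)^(1/3) + (5*sqrt(163) + 64)^(1/3))/48)*sin(3^(1/6)*7^(1/3)*z*(-3^(2/3)*(5*sqrt(163) + 64)^(1/3) + 3*7^(1/3)/(5*sqrt(163) + 64)^(1/3))/48) + C2*exp(-21^(1/3)*z*(21^(1/3)/(5*sqrt(163) + 64)^(1/3) + (5*sqrt(163) + 64)^(1/3))/48)*cos(3^(1/6)*7^(1/3)*z*(-3^(2/3)*(5*sqrt(163) + 64)^(1/3) + 3*7^(1/3)/(5*sqrt(163) + 64)^(1/3))/48) + C3*exp(21^(1/3)*z*(21^(1/3)/(5*sqrt(163) + 64)^(1/3) + (5*sqrt(163) + 64)^(1/3))/24) + 7/2


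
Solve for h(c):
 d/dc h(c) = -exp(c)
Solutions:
 h(c) = C1 - exp(c)


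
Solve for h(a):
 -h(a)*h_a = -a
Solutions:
 h(a) = -sqrt(C1 + a^2)
 h(a) = sqrt(C1 + a^2)


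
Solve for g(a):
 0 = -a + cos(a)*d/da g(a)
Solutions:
 g(a) = C1 + Integral(a/cos(a), a)


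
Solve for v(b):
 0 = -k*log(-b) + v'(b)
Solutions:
 v(b) = C1 + b*k*log(-b) - b*k


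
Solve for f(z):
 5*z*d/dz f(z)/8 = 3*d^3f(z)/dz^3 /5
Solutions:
 f(z) = C1 + Integral(C2*airyai(15^(2/3)*z/6) + C3*airybi(15^(2/3)*z/6), z)


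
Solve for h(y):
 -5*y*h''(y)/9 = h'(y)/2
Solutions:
 h(y) = C1 + C2*y^(1/10)


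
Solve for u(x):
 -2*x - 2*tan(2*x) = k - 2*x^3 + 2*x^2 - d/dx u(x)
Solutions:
 u(x) = C1 + k*x - x^4/2 + 2*x^3/3 + x^2 - log(cos(2*x))


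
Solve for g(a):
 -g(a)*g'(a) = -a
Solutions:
 g(a) = -sqrt(C1 + a^2)
 g(a) = sqrt(C1 + a^2)


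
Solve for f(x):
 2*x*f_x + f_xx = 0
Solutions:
 f(x) = C1 + C2*erf(x)


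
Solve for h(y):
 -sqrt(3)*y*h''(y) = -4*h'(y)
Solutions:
 h(y) = C1 + C2*y^(1 + 4*sqrt(3)/3)


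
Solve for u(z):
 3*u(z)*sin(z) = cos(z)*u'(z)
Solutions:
 u(z) = C1/cos(z)^3


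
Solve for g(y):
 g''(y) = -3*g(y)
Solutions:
 g(y) = C1*sin(sqrt(3)*y) + C2*cos(sqrt(3)*y)


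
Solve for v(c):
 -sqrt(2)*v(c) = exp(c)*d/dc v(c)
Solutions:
 v(c) = C1*exp(sqrt(2)*exp(-c))


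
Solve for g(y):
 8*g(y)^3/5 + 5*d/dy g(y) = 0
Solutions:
 g(y) = -5*sqrt(2)*sqrt(-1/(C1 - 8*y))/2
 g(y) = 5*sqrt(2)*sqrt(-1/(C1 - 8*y))/2


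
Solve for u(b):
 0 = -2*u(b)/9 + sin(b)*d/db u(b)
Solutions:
 u(b) = C1*(cos(b) - 1)^(1/9)/(cos(b) + 1)^(1/9)


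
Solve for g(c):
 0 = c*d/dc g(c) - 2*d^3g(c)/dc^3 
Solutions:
 g(c) = C1 + Integral(C2*airyai(2^(2/3)*c/2) + C3*airybi(2^(2/3)*c/2), c)


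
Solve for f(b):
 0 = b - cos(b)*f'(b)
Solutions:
 f(b) = C1 + Integral(b/cos(b), b)


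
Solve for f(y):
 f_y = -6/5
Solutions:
 f(y) = C1 - 6*y/5


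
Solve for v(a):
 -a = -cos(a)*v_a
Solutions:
 v(a) = C1 + Integral(a/cos(a), a)


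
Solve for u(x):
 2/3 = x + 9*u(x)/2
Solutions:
 u(x) = 4/27 - 2*x/9


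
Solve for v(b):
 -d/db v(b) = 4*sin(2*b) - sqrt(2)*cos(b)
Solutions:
 v(b) = C1 + sqrt(2)*sin(b) + 2*cos(2*b)


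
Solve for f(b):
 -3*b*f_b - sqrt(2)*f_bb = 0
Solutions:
 f(b) = C1 + C2*erf(2^(1/4)*sqrt(3)*b/2)


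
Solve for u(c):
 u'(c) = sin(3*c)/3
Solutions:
 u(c) = C1 - cos(3*c)/9


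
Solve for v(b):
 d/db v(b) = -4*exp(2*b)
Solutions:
 v(b) = C1 - 2*exp(2*b)


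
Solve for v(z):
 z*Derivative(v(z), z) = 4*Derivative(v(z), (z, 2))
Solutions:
 v(z) = C1 + C2*erfi(sqrt(2)*z/4)


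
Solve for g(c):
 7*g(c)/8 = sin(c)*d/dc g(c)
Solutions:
 g(c) = C1*(cos(c) - 1)^(7/16)/(cos(c) + 1)^(7/16)


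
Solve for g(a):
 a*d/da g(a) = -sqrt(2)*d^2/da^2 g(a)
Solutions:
 g(a) = C1 + C2*erf(2^(1/4)*a/2)


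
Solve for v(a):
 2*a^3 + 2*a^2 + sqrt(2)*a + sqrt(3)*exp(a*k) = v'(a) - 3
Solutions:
 v(a) = C1 + a^4/2 + 2*a^3/3 + sqrt(2)*a^2/2 + 3*a + sqrt(3)*exp(a*k)/k


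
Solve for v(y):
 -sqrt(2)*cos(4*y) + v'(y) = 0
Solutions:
 v(y) = C1 + sqrt(2)*sin(4*y)/4


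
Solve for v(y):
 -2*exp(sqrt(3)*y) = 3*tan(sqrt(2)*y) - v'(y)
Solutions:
 v(y) = C1 + 2*sqrt(3)*exp(sqrt(3)*y)/3 - 3*sqrt(2)*log(cos(sqrt(2)*y))/2


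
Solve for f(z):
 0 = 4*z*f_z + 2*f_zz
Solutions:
 f(z) = C1 + C2*erf(z)


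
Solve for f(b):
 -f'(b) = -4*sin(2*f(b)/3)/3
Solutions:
 -4*b/3 + 3*log(cos(2*f(b)/3) - 1)/4 - 3*log(cos(2*f(b)/3) + 1)/4 = C1


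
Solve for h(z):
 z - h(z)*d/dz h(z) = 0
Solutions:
 h(z) = -sqrt(C1 + z^2)
 h(z) = sqrt(C1 + z^2)


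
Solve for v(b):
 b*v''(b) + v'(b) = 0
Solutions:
 v(b) = C1 + C2*log(b)


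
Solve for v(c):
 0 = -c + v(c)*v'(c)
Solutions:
 v(c) = -sqrt(C1 + c^2)
 v(c) = sqrt(C1 + c^2)


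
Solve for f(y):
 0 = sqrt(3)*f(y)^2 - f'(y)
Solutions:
 f(y) = -1/(C1 + sqrt(3)*y)


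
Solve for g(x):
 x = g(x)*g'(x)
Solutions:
 g(x) = -sqrt(C1 + x^2)
 g(x) = sqrt(C1 + x^2)


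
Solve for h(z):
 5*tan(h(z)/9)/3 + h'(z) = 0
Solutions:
 h(z) = -9*asin(C1*exp(-5*z/27)) + 9*pi
 h(z) = 9*asin(C1*exp(-5*z/27))


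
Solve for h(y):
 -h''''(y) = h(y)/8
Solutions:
 h(y) = (C1*sin(2^(3/4)*y/4) + C2*cos(2^(3/4)*y/4))*exp(-2^(3/4)*y/4) + (C3*sin(2^(3/4)*y/4) + C4*cos(2^(3/4)*y/4))*exp(2^(3/4)*y/4)


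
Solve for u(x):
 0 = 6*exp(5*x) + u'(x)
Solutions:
 u(x) = C1 - 6*exp(5*x)/5


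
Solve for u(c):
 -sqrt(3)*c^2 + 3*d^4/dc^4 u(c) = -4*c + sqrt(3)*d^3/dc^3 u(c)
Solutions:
 u(c) = C1 + C2*c + C3*c^2 + C4*exp(sqrt(3)*c/3) - c^5/60 - sqrt(3)*c^4/36 - c^3/3


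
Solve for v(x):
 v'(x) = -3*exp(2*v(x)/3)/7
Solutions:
 v(x) = 3*log(-sqrt(-1/(C1 - 3*x))) - 3*log(2) + 3*log(42)/2
 v(x) = 3*log(-1/(C1 - 3*x))/2 - 3*log(2) + 3*log(42)/2


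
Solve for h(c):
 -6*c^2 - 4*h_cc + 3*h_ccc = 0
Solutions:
 h(c) = C1 + C2*c + C3*exp(4*c/3) - c^4/8 - 3*c^3/8 - 27*c^2/32


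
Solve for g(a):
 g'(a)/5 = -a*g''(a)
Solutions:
 g(a) = C1 + C2*a^(4/5)


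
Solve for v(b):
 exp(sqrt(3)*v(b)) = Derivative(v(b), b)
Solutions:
 v(b) = sqrt(3)*(2*log(-1/(C1 + b)) - log(3))/6


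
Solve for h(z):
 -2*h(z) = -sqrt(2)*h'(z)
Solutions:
 h(z) = C1*exp(sqrt(2)*z)


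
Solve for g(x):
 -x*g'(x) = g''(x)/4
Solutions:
 g(x) = C1 + C2*erf(sqrt(2)*x)


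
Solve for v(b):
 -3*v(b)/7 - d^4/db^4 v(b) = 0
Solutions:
 v(b) = (C1*sin(sqrt(2)*3^(1/4)*7^(3/4)*b/14) + C2*cos(sqrt(2)*3^(1/4)*7^(3/4)*b/14))*exp(-sqrt(2)*3^(1/4)*7^(3/4)*b/14) + (C3*sin(sqrt(2)*3^(1/4)*7^(3/4)*b/14) + C4*cos(sqrt(2)*3^(1/4)*7^(3/4)*b/14))*exp(sqrt(2)*3^(1/4)*7^(3/4)*b/14)


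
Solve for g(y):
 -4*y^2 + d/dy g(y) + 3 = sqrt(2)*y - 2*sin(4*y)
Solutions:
 g(y) = C1 + 4*y^3/3 + sqrt(2)*y^2/2 - 3*y + cos(4*y)/2


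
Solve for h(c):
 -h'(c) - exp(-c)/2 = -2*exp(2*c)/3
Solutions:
 h(c) = C1 + exp(2*c)/3 + exp(-c)/2


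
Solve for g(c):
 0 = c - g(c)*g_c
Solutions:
 g(c) = -sqrt(C1 + c^2)
 g(c) = sqrt(C1 + c^2)


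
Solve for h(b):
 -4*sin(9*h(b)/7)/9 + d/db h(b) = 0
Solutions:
 -4*b/9 + 7*log(cos(9*h(b)/7) - 1)/18 - 7*log(cos(9*h(b)/7) + 1)/18 = C1


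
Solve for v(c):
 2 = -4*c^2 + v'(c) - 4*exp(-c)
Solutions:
 v(c) = C1 + 4*c^3/3 + 2*c - 4*exp(-c)


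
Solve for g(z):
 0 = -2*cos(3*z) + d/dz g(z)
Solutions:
 g(z) = C1 + 2*sin(3*z)/3


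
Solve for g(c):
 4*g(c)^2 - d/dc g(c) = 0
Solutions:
 g(c) = -1/(C1 + 4*c)


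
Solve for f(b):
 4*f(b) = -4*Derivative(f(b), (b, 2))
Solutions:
 f(b) = C1*sin(b) + C2*cos(b)


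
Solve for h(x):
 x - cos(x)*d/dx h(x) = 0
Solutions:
 h(x) = C1 + Integral(x/cos(x), x)


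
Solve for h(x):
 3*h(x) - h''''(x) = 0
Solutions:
 h(x) = C1*exp(-3^(1/4)*x) + C2*exp(3^(1/4)*x) + C3*sin(3^(1/4)*x) + C4*cos(3^(1/4)*x)


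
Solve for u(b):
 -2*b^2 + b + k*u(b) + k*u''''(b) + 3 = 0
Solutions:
 u(b) = C1*exp(-sqrt(2)*b*(1 - I)/2) + C2*exp(sqrt(2)*b*(1 - I)/2) + C3*exp(-sqrt(2)*b*(1 + I)/2) + C4*exp(sqrt(2)*b*(1 + I)/2) + 2*b^2/k - b/k - 3/k


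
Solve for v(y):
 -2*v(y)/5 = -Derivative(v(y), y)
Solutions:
 v(y) = C1*exp(2*y/5)


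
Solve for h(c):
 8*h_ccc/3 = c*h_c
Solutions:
 h(c) = C1 + Integral(C2*airyai(3^(1/3)*c/2) + C3*airybi(3^(1/3)*c/2), c)


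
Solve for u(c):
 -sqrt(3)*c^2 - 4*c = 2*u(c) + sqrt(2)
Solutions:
 u(c) = -sqrt(3)*c^2/2 - 2*c - sqrt(2)/2


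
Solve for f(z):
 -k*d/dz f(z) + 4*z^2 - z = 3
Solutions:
 f(z) = C1 + 4*z^3/(3*k) - z^2/(2*k) - 3*z/k


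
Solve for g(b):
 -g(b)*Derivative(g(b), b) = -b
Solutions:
 g(b) = -sqrt(C1 + b^2)
 g(b) = sqrt(C1 + b^2)


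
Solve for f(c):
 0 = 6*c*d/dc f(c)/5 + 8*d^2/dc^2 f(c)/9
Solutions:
 f(c) = C1 + C2*erf(3*sqrt(30)*c/20)


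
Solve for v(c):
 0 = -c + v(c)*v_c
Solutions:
 v(c) = -sqrt(C1 + c^2)
 v(c) = sqrt(C1 + c^2)


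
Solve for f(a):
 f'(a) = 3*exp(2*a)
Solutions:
 f(a) = C1 + 3*exp(2*a)/2


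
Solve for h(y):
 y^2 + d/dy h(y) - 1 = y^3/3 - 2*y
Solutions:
 h(y) = C1 + y^4/12 - y^3/3 - y^2 + y


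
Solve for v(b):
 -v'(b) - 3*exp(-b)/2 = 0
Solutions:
 v(b) = C1 + 3*exp(-b)/2


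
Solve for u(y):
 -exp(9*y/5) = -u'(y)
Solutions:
 u(y) = C1 + 5*exp(9*y/5)/9


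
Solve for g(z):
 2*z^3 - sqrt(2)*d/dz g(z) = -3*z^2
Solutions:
 g(z) = C1 + sqrt(2)*z^4/4 + sqrt(2)*z^3/2


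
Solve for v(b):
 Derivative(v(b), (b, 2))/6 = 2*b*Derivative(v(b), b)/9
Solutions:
 v(b) = C1 + C2*erfi(sqrt(6)*b/3)


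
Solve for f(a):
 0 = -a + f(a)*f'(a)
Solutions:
 f(a) = -sqrt(C1 + a^2)
 f(a) = sqrt(C1 + a^2)


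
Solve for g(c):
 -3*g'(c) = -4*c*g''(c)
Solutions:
 g(c) = C1 + C2*c^(7/4)


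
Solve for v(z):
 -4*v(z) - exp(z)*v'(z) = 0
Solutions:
 v(z) = C1*exp(4*exp(-z))


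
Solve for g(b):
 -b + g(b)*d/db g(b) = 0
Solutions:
 g(b) = -sqrt(C1 + b^2)
 g(b) = sqrt(C1 + b^2)


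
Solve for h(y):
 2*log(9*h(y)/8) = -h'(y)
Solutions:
 -Integral(1/(-log(_y) - 2*log(3) + 3*log(2)), (_y, h(y)))/2 = C1 - y


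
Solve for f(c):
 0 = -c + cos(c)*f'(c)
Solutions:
 f(c) = C1 + Integral(c/cos(c), c)


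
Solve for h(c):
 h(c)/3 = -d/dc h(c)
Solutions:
 h(c) = C1*exp(-c/3)


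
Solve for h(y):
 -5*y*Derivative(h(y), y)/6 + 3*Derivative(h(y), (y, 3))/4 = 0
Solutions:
 h(y) = C1 + Integral(C2*airyai(30^(1/3)*y/3) + C3*airybi(30^(1/3)*y/3), y)


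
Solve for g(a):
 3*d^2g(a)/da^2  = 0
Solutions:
 g(a) = C1 + C2*a


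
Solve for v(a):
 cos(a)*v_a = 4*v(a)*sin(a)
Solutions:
 v(a) = C1/cos(a)^4


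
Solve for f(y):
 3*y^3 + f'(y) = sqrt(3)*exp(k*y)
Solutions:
 f(y) = C1 - 3*y^4/4 + sqrt(3)*exp(k*y)/k


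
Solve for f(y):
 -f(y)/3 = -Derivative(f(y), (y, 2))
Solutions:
 f(y) = C1*exp(-sqrt(3)*y/3) + C2*exp(sqrt(3)*y/3)


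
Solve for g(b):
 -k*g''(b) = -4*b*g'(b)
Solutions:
 g(b) = C1 + C2*erf(sqrt(2)*b*sqrt(-1/k))/sqrt(-1/k)


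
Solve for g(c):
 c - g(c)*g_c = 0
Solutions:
 g(c) = -sqrt(C1 + c^2)
 g(c) = sqrt(C1 + c^2)


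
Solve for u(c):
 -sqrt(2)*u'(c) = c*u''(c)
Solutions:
 u(c) = C1 + C2*c^(1 - sqrt(2))


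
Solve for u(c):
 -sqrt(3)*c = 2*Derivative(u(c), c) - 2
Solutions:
 u(c) = C1 - sqrt(3)*c^2/4 + c


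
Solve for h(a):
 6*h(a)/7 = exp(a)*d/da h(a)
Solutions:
 h(a) = C1*exp(-6*exp(-a)/7)


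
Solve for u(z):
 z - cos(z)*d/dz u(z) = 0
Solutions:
 u(z) = C1 + Integral(z/cos(z), z)


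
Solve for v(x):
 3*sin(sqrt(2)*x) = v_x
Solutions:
 v(x) = C1 - 3*sqrt(2)*cos(sqrt(2)*x)/2


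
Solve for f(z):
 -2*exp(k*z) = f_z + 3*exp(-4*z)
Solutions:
 f(z) = C1 + 3*exp(-4*z)/4 - 2*exp(k*z)/k


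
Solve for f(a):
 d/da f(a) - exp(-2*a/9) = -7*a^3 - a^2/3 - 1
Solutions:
 f(a) = C1 - 7*a^4/4 - a^3/9 - a - 9*exp(-2*a/9)/2


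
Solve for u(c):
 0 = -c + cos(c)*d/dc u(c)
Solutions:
 u(c) = C1 + Integral(c/cos(c), c)


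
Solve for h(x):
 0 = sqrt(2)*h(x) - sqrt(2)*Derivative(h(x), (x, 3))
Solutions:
 h(x) = C3*exp(x) + (C1*sin(sqrt(3)*x/2) + C2*cos(sqrt(3)*x/2))*exp(-x/2)


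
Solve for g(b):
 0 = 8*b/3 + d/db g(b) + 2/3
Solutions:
 g(b) = C1 - 4*b^2/3 - 2*b/3


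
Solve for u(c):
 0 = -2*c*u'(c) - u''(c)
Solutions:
 u(c) = C1 + C2*erf(c)


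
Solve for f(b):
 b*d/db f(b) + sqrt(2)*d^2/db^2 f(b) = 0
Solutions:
 f(b) = C1 + C2*erf(2^(1/4)*b/2)


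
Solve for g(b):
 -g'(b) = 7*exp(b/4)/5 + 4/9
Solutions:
 g(b) = C1 - 4*b/9 - 28*exp(b/4)/5


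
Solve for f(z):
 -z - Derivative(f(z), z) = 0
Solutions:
 f(z) = C1 - z^2/2


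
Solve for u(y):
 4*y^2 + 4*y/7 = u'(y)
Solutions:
 u(y) = C1 + 4*y^3/3 + 2*y^2/7


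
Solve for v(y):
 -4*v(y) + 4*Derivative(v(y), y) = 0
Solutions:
 v(y) = C1*exp(y)


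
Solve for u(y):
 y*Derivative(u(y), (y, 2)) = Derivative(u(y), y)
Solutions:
 u(y) = C1 + C2*y^2


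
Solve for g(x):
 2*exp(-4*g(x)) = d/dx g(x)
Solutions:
 g(x) = log(-I*(C1 + 8*x)^(1/4))
 g(x) = log(I*(C1 + 8*x)^(1/4))
 g(x) = log(-(C1 + 8*x)^(1/4))
 g(x) = log(C1 + 8*x)/4


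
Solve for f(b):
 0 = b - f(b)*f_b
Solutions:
 f(b) = -sqrt(C1 + b^2)
 f(b) = sqrt(C1 + b^2)


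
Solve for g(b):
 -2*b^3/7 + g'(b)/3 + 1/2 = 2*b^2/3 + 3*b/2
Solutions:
 g(b) = C1 + 3*b^4/14 + 2*b^3/3 + 9*b^2/4 - 3*b/2


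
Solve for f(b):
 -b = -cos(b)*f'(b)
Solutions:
 f(b) = C1 + Integral(b/cos(b), b)


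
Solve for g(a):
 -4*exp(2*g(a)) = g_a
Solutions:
 g(a) = log(-sqrt(-1/(C1 - 4*a))) - log(2)/2
 g(a) = log(-1/(C1 - 4*a))/2 - log(2)/2


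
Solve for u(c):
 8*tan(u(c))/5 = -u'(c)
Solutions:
 u(c) = pi - asin(C1*exp(-8*c/5))
 u(c) = asin(C1*exp(-8*c/5))


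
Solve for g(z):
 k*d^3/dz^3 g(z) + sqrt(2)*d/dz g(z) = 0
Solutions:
 g(z) = C1 + C2*exp(-2^(1/4)*z*sqrt(-1/k)) + C3*exp(2^(1/4)*z*sqrt(-1/k))


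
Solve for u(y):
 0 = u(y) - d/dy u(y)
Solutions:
 u(y) = C1*exp(y)


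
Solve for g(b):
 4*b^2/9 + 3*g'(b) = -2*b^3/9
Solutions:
 g(b) = C1 - b^4/54 - 4*b^3/81


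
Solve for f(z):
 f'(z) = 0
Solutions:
 f(z) = C1


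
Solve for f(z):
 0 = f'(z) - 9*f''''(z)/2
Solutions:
 f(z) = C1 + C4*exp(6^(1/3)*z/3) + (C2*sin(2^(1/3)*3^(5/6)*z/6) + C3*cos(2^(1/3)*3^(5/6)*z/6))*exp(-6^(1/3)*z/6)


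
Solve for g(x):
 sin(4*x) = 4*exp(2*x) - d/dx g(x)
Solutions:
 g(x) = C1 + 2*exp(2*x) + cos(4*x)/4


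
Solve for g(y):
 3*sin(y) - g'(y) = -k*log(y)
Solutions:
 g(y) = C1 + k*y*(log(y) - 1) - 3*cos(y)


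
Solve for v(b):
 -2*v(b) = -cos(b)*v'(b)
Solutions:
 v(b) = C1*(sin(b) + 1)/(sin(b) - 1)


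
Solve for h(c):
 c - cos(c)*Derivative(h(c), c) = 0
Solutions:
 h(c) = C1 + Integral(c/cos(c), c)


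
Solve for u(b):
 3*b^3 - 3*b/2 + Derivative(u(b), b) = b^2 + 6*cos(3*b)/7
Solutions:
 u(b) = C1 - 3*b^4/4 + b^3/3 + 3*b^2/4 + 2*sin(3*b)/7


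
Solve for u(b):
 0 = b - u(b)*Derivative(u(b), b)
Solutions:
 u(b) = -sqrt(C1 + b^2)
 u(b) = sqrt(C1 + b^2)


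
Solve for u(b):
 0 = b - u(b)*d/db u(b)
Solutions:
 u(b) = -sqrt(C1 + b^2)
 u(b) = sqrt(C1 + b^2)


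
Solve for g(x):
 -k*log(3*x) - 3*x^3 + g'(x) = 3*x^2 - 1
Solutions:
 g(x) = C1 + k*x*log(x) - k*x + k*x*log(3) + 3*x^4/4 + x^3 - x


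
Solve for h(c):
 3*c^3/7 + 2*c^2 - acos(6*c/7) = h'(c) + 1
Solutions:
 h(c) = C1 + 3*c^4/28 + 2*c^3/3 - c*acos(6*c/7) - c + sqrt(49 - 36*c^2)/6


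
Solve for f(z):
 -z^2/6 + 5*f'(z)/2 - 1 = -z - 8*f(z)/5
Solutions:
 f(z) = C1*exp(-16*z/25) + 5*z^2/48 - 365*z/384 + 12965/6144


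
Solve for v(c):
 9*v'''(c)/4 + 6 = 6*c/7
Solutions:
 v(c) = C1 + C2*c + C3*c^2 + c^4/63 - 4*c^3/9


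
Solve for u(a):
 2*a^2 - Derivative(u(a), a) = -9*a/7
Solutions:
 u(a) = C1 + 2*a^3/3 + 9*a^2/14


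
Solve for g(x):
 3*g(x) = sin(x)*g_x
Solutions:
 g(x) = C1*(cos(x) - 1)^(3/2)/(cos(x) + 1)^(3/2)


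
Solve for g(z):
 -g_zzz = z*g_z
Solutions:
 g(z) = C1 + Integral(C2*airyai(-z) + C3*airybi(-z), z)


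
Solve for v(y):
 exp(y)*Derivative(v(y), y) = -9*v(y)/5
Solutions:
 v(y) = C1*exp(9*exp(-y)/5)


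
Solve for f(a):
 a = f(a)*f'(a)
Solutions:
 f(a) = -sqrt(C1 + a^2)
 f(a) = sqrt(C1 + a^2)


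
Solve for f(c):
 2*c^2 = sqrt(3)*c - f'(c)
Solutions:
 f(c) = C1 - 2*c^3/3 + sqrt(3)*c^2/2


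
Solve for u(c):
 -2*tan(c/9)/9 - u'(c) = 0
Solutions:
 u(c) = C1 + 2*log(cos(c/9))


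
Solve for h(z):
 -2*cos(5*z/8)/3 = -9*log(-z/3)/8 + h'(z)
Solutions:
 h(z) = C1 + 9*z*log(-z)/8 - 9*z*log(3)/8 - 9*z/8 - 16*sin(5*z/8)/15


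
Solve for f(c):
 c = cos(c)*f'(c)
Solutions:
 f(c) = C1 + Integral(c/cos(c), c)


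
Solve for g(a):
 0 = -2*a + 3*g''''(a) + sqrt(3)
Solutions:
 g(a) = C1 + C2*a + C3*a^2 + C4*a^3 + a^5/180 - sqrt(3)*a^4/72


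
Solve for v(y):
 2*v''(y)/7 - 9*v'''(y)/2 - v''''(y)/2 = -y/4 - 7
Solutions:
 v(y) = C1 + C2*y + C3*exp(y*(-63 + sqrt(4081))/14) + C4*exp(-y*(63 + sqrt(4081))/14) - 7*y^3/48 - 1225*y^2/64


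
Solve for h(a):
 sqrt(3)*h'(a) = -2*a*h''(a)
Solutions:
 h(a) = C1 + C2*a^(1 - sqrt(3)/2)


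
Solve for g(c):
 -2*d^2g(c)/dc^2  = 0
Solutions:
 g(c) = C1 + C2*c


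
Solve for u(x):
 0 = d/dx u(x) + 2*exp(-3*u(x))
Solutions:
 u(x) = log(C1 - 6*x)/3
 u(x) = log((-3^(1/3) - 3^(5/6)*I)*(C1 - 2*x)^(1/3)/2)
 u(x) = log((-3^(1/3) + 3^(5/6)*I)*(C1 - 2*x)^(1/3)/2)


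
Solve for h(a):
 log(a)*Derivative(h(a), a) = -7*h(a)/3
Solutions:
 h(a) = C1*exp(-7*li(a)/3)


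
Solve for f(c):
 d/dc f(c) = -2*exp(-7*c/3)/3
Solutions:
 f(c) = C1 + 2*exp(-7*c/3)/7


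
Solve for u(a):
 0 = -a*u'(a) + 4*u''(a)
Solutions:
 u(a) = C1 + C2*erfi(sqrt(2)*a/4)


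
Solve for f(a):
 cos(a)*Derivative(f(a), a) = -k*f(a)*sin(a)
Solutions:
 f(a) = C1*exp(k*log(cos(a)))


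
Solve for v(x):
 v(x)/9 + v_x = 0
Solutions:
 v(x) = C1*exp(-x/9)


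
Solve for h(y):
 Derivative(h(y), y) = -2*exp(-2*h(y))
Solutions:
 h(y) = log(-sqrt(C1 - 4*y))
 h(y) = log(C1 - 4*y)/2


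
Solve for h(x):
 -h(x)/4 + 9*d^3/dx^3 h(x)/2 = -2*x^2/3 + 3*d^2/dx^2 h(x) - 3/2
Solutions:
 h(x) = C1*exp(x*(-2^(1/3)*(9*sqrt(145) + 113)^(1/3) - 8*2^(2/3)/(9*sqrt(145) + 113)^(1/3) + 8)/36)*sin(2^(1/3)*sqrt(3)*x*(-(9*sqrt(145) + 113)^(1/3) + 8*2^(1/3)/(9*sqrt(145) + 113)^(1/3))/36) + C2*exp(x*(-2^(1/3)*(9*sqrt(145) + 113)^(1/3) - 8*2^(2/3)/(9*sqrt(145) + 113)^(1/3) + 8)/36)*cos(2^(1/3)*sqrt(3)*x*(-(9*sqrt(145) + 113)^(1/3) + 8*2^(1/3)/(9*sqrt(145) + 113)^(1/3))/36) + C3*exp(x*(8*2^(2/3)/(9*sqrt(145) + 113)^(1/3) + 4 + 2^(1/3)*(9*sqrt(145) + 113)^(1/3))/18) + 8*x^2/3 - 58


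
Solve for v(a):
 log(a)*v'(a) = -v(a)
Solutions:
 v(a) = C1*exp(-li(a))


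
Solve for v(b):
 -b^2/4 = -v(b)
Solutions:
 v(b) = b^2/4


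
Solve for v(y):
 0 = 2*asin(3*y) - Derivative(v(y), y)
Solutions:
 v(y) = C1 + 2*y*asin(3*y) + 2*sqrt(1 - 9*y^2)/3


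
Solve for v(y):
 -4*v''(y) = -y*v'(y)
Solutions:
 v(y) = C1 + C2*erfi(sqrt(2)*y/4)


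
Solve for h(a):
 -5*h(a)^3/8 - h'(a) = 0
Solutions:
 h(a) = -2*sqrt(-1/(C1 - 5*a))
 h(a) = 2*sqrt(-1/(C1 - 5*a))


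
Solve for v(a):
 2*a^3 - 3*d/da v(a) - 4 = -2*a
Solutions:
 v(a) = C1 + a^4/6 + a^2/3 - 4*a/3


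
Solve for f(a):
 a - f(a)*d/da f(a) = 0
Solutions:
 f(a) = -sqrt(C1 + a^2)
 f(a) = sqrt(C1 + a^2)


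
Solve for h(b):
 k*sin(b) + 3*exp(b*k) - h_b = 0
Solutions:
 h(b) = C1 - k*cos(b) + 3*exp(b*k)/k


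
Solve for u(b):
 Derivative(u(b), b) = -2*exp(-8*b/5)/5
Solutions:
 u(b) = C1 + exp(-8*b/5)/4


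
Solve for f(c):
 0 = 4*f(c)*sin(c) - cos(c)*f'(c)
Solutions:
 f(c) = C1/cos(c)^4


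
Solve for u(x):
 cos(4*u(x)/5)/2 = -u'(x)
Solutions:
 x/2 - 5*log(sin(4*u(x)/5) - 1)/8 + 5*log(sin(4*u(x)/5) + 1)/8 = C1


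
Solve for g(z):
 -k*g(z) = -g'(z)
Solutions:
 g(z) = C1*exp(k*z)


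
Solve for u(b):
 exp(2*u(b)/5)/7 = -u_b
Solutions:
 u(b) = 5*log(-sqrt(-1/(C1 - b))) - 5*log(2) + 5*log(70)/2
 u(b) = 5*log(-1/(C1 - b))/2 - 5*log(2) + 5*log(70)/2


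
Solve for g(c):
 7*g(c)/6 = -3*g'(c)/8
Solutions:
 g(c) = C1*exp(-28*c/9)


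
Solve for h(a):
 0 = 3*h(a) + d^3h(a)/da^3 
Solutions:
 h(a) = C3*exp(-3^(1/3)*a) + (C1*sin(3^(5/6)*a/2) + C2*cos(3^(5/6)*a/2))*exp(3^(1/3)*a/2)


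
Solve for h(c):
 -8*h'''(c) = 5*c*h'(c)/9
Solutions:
 h(c) = C1 + Integral(C2*airyai(-15^(1/3)*c/6) + C3*airybi(-15^(1/3)*c/6), c)


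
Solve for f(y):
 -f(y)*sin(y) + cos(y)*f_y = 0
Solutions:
 f(y) = C1/cos(y)


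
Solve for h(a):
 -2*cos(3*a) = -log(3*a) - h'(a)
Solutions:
 h(a) = C1 - a*log(a) - a*log(3) + a + 2*sin(3*a)/3


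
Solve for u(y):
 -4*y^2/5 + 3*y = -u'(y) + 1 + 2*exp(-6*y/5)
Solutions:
 u(y) = C1 + 4*y^3/15 - 3*y^2/2 + y - 5*exp(-6*y/5)/3


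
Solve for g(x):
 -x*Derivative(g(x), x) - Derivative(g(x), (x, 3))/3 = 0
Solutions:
 g(x) = C1 + Integral(C2*airyai(-3^(1/3)*x) + C3*airybi(-3^(1/3)*x), x)


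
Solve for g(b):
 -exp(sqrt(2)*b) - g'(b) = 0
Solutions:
 g(b) = C1 - sqrt(2)*exp(sqrt(2)*b)/2


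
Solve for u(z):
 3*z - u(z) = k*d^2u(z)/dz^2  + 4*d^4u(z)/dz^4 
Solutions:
 u(z) = C1*exp(-sqrt(2)*z*sqrt(-k - sqrt(k^2 - 16))/4) + C2*exp(sqrt(2)*z*sqrt(-k - sqrt(k^2 - 16))/4) + C3*exp(-sqrt(2)*z*sqrt(-k + sqrt(k^2 - 16))/4) + C4*exp(sqrt(2)*z*sqrt(-k + sqrt(k^2 - 16))/4) + 3*z


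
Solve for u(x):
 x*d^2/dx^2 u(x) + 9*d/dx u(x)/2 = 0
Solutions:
 u(x) = C1 + C2/x^(7/2)


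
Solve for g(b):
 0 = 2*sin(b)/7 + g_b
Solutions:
 g(b) = C1 + 2*cos(b)/7


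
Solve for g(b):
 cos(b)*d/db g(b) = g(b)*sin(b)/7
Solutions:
 g(b) = C1/cos(b)^(1/7)


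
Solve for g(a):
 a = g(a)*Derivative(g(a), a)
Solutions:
 g(a) = -sqrt(C1 + a^2)
 g(a) = sqrt(C1 + a^2)


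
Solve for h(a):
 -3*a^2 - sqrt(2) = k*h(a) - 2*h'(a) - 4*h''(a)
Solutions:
 h(a) = C1*exp(a*(sqrt(4*k + 1) - 1)/4) + C2*exp(-a*(sqrt(4*k + 1) + 1)/4) - 3*a^2/k - 12*a/k^2 - sqrt(2)/k - 24/k^2 - 24/k^3


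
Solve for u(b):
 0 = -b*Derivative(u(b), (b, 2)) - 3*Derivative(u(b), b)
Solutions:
 u(b) = C1 + C2/b^2


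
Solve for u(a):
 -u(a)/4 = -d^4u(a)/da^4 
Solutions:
 u(a) = C1*exp(-sqrt(2)*a/2) + C2*exp(sqrt(2)*a/2) + C3*sin(sqrt(2)*a/2) + C4*cos(sqrt(2)*a/2)


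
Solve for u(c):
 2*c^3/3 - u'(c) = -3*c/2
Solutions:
 u(c) = C1 + c^4/6 + 3*c^2/4


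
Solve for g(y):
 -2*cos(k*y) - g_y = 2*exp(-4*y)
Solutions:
 g(y) = C1 + exp(-4*y)/2 - 2*sin(k*y)/k


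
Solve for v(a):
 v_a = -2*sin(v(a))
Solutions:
 v(a) = -acos((-C1 - exp(4*a))/(C1 - exp(4*a))) + 2*pi
 v(a) = acos((-C1 - exp(4*a))/(C1 - exp(4*a)))


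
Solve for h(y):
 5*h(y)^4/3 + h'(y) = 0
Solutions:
 h(y) = (-1 - sqrt(3)*I)*(1/(C1 + 5*y))^(1/3)/2
 h(y) = (-1 + sqrt(3)*I)*(1/(C1 + 5*y))^(1/3)/2
 h(y) = (1/(C1 + 5*y))^(1/3)


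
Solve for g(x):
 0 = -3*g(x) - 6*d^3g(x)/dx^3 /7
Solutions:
 g(x) = C3*exp(-2^(2/3)*7^(1/3)*x/2) + (C1*sin(2^(2/3)*sqrt(3)*7^(1/3)*x/4) + C2*cos(2^(2/3)*sqrt(3)*7^(1/3)*x/4))*exp(2^(2/3)*7^(1/3)*x/4)


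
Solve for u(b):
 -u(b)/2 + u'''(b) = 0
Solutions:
 u(b) = C3*exp(2^(2/3)*b/2) + (C1*sin(2^(2/3)*sqrt(3)*b/4) + C2*cos(2^(2/3)*sqrt(3)*b/4))*exp(-2^(2/3)*b/4)


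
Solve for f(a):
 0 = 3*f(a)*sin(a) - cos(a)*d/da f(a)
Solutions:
 f(a) = C1/cos(a)^3


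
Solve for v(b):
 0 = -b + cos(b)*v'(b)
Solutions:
 v(b) = C1 + Integral(b/cos(b), b)


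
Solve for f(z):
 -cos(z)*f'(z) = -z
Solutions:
 f(z) = C1 + Integral(z/cos(z), z)


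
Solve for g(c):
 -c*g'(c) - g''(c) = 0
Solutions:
 g(c) = C1 + C2*erf(sqrt(2)*c/2)


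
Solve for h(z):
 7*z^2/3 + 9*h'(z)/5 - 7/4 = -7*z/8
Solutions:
 h(z) = C1 - 35*z^3/81 - 35*z^2/144 + 35*z/36


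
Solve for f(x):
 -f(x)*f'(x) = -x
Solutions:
 f(x) = -sqrt(C1 + x^2)
 f(x) = sqrt(C1 + x^2)


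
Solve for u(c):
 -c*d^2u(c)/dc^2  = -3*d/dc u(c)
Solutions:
 u(c) = C1 + C2*c^4


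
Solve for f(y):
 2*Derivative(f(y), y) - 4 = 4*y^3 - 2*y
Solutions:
 f(y) = C1 + y^4/2 - y^2/2 + 2*y


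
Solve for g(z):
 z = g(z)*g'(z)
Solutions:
 g(z) = -sqrt(C1 + z^2)
 g(z) = sqrt(C1 + z^2)


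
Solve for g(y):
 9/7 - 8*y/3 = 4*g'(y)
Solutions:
 g(y) = C1 - y^2/3 + 9*y/28


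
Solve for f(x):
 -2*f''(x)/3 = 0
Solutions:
 f(x) = C1 + C2*x


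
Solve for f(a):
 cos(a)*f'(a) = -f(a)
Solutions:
 f(a) = C1*sqrt(sin(a) - 1)/sqrt(sin(a) + 1)


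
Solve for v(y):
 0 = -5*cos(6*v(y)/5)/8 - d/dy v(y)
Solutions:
 5*y/8 - 5*log(sin(6*v(y)/5) - 1)/12 + 5*log(sin(6*v(y)/5) + 1)/12 = C1


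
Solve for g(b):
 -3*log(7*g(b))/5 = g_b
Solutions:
 5*Integral(1/(log(_y) + log(7)), (_y, g(b)))/3 = C1 - b


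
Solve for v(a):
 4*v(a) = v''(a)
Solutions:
 v(a) = C1*exp(-2*a) + C2*exp(2*a)


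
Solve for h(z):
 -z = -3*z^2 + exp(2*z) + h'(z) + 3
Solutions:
 h(z) = C1 + z^3 - z^2/2 - 3*z - exp(2*z)/2


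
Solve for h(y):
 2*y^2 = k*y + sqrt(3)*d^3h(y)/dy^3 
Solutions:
 h(y) = C1 + C2*y + C3*y^2 - sqrt(3)*k*y^4/72 + sqrt(3)*y^5/90


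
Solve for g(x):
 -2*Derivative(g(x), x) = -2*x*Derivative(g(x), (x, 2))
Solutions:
 g(x) = C1 + C2*x^2


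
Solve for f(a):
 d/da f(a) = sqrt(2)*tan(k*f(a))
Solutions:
 f(a) = Piecewise((-asin(exp(C1*k + sqrt(2)*a*k))/k + pi/k, Ne(k, 0)), (nan, True))
 f(a) = Piecewise((asin(exp(C1*k + sqrt(2)*a*k))/k, Ne(k, 0)), (nan, True))


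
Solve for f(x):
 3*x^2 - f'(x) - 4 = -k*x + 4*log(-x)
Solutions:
 f(x) = C1 + k*x^2/2 + x^3 - 4*x*log(-x)


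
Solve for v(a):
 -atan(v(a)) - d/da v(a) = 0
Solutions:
 Integral(1/atan(_y), (_y, v(a))) = C1 - a


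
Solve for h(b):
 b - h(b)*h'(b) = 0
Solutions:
 h(b) = -sqrt(C1 + b^2)
 h(b) = sqrt(C1 + b^2)


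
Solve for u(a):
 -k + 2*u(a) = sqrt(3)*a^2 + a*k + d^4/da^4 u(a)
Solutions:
 u(a) = C1*exp(-2^(1/4)*a) + C2*exp(2^(1/4)*a) + C3*sin(2^(1/4)*a) + C4*cos(2^(1/4)*a) + sqrt(3)*a^2/2 + a*k/2 + k/2


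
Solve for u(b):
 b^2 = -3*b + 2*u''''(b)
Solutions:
 u(b) = C1 + C2*b + C3*b^2 + C4*b^3 + b^6/720 + b^5/80


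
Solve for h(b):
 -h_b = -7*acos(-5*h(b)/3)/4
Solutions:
 Integral(1/acos(-5*_y/3), (_y, h(b))) = C1 + 7*b/4


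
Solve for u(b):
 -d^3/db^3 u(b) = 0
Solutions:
 u(b) = C1 + C2*b + C3*b^2


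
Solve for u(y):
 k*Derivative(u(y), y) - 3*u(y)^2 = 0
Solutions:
 u(y) = -k/(C1*k + 3*y)


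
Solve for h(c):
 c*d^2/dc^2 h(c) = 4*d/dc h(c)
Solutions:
 h(c) = C1 + C2*c^5


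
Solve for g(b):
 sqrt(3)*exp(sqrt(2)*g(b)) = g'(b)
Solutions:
 g(b) = sqrt(2)*(2*log(-1/(C1 + sqrt(3)*b)) - log(2))/4


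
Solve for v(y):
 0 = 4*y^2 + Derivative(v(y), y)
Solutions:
 v(y) = C1 - 4*y^3/3


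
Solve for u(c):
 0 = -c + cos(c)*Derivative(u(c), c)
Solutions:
 u(c) = C1 + Integral(c/cos(c), c)


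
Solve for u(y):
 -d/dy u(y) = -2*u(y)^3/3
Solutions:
 u(y) = -sqrt(6)*sqrt(-1/(C1 + 2*y))/2
 u(y) = sqrt(6)*sqrt(-1/(C1 + 2*y))/2


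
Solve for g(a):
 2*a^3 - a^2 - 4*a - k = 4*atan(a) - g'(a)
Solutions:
 g(a) = C1 - a^4/2 + a^3/3 + 2*a^2 + a*k + 4*a*atan(a) - 2*log(a^2 + 1)


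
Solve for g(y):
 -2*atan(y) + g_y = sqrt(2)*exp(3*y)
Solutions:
 g(y) = C1 + 2*y*atan(y) + sqrt(2)*exp(3*y)/3 - log(y^2 + 1)


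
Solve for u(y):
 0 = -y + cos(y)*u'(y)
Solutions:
 u(y) = C1 + Integral(y/cos(y), y)


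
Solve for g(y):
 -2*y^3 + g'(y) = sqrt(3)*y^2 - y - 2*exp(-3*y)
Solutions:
 g(y) = C1 + y^4/2 + sqrt(3)*y^3/3 - y^2/2 + 2*exp(-3*y)/3


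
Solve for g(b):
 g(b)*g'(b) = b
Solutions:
 g(b) = -sqrt(C1 + b^2)
 g(b) = sqrt(C1 + b^2)


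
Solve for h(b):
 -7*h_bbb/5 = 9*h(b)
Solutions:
 h(b) = C3*exp(b*(-45^(1/3)*7^(2/3) + 3*21^(2/3)*5^(1/3))/28)*sin(3*3^(1/6)*5^(1/3)*7^(2/3)*b/14) + C4*exp(b*(-45^(1/3)*7^(2/3) + 3*21^(2/3)*5^(1/3))/28)*cos(3*3^(1/6)*5^(1/3)*7^(2/3)*b/14) + C5*exp(-b*(45^(1/3)*7^(2/3) + 3*21^(2/3)*5^(1/3))/28) + (C1*sin(3*3^(1/6)*5^(1/3)*7^(2/3)*b/14) + C2*cos(3*3^(1/6)*5^(1/3)*7^(2/3)*b/14))*exp(45^(1/3)*7^(2/3)*b/14)


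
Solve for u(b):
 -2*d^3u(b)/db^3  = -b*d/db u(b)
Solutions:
 u(b) = C1 + Integral(C2*airyai(2^(2/3)*b/2) + C3*airybi(2^(2/3)*b/2), b)


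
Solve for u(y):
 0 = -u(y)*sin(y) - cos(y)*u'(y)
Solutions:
 u(y) = C1*cos(y)


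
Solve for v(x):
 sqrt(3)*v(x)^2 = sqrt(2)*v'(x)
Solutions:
 v(x) = -2/(C1 + sqrt(6)*x)


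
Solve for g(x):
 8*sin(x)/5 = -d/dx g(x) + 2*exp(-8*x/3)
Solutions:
 g(x) = C1 + 8*cos(x)/5 - 3*exp(-8*x/3)/4


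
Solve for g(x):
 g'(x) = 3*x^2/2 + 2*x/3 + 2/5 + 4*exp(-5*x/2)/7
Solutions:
 g(x) = C1 + x^3/2 + x^2/3 + 2*x/5 - 8*exp(-5*x/2)/35


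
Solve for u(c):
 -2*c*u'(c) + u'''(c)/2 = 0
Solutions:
 u(c) = C1 + Integral(C2*airyai(2^(2/3)*c) + C3*airybi(2^(2/3)*c), c)


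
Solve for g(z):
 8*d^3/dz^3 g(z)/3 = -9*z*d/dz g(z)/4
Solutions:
 g(z) = C1 + Integral(C2*airyai(-3*2^(1/3)*z/4) + C3*airybi(-3*2^(1/3)*z/4), z)


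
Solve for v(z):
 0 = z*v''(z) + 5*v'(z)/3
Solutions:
 v(z) = C1 + C2/z^(2/3)


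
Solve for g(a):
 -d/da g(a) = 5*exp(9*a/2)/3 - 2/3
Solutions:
 g(a) = C1 + 2*a/3 - 10*exp(9*a/2)/27


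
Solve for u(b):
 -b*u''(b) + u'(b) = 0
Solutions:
 u(b) = C1 + C2*b^2


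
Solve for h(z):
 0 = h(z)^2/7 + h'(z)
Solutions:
 h(z) = 7/(C1 + z)


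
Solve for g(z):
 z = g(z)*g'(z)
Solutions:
 g(z) = -sqrt(C1 + z^2)
 g(z) = sqrt(C1 + z^2)


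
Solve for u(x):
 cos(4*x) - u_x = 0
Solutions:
 u(x) = C1 + sin(4*x)/4


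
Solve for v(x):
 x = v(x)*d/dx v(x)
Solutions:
 v(x) = -sqrt(C1 + x^2)
 v(x) = sqrt(C1 + x^2)


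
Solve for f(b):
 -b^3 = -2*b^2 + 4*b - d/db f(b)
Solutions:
 f(b) = C1 + b^4/4 - 2*b^3/3 + 2*b^2


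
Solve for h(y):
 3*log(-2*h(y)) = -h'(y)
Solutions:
 Integral(1/(log(-_y) + log(2)), (_y, h(y)))/3 = C1 - y


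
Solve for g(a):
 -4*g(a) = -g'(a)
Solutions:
 g(a) = C1*exp(4*a)


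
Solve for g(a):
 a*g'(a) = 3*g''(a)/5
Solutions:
 g(a) = C1 + C2*erfi(sqrt(30)*a/6)


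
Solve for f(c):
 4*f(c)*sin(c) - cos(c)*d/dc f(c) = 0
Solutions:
 f(c) = C1/cos(c)^4


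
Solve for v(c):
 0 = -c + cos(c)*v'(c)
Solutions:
 v(c) = C1 + Integral(c/cos(c), c)


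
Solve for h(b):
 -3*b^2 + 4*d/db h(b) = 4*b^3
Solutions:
 h(b) = C1 + b^4/4 + b^3/4


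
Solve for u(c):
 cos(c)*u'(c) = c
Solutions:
 u(c) = C1 + Integral(c/cos(c), c)


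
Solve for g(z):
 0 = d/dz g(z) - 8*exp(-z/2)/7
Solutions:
 g(z) = C1 - 16*exp(-z/2)/7


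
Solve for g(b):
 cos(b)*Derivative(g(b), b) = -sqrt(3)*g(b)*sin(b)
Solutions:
 g(b) = C1*cos(b)^(sqrt(3))


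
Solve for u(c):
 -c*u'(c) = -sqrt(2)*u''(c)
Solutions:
 u(c) = C1 + C2*erfi(2^(1/4)*c/2)


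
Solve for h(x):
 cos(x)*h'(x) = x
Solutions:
 h(x) = C1 + Integral(x/cos(x), x)


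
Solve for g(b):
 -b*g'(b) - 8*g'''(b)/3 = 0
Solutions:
 g(b) = C1 + Integral(C2*airyai(-3^(1/3)*b/2) + C3*airybi(-3^(1/3)*b/2), b)


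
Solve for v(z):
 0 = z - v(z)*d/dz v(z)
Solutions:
 v(z) = -sqrt(C1 + z^2)
 v(z) = sqrt(C1 + z^2)


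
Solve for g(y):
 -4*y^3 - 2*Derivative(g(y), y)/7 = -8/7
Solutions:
 g(y) = C1 - 7*y^4/2 + 4*y


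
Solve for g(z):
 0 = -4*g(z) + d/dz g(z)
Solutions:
 g(z) = C1*exp(4*z)


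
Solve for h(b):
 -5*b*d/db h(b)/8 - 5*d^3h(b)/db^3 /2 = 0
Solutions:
 h(b) = C1 + Integral(C2*airyai(-2^(1/3)*b/2) + C3*airybi(-2^(1/3)*b/2), b)


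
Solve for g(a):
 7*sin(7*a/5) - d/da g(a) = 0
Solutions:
 g(a) = C1 - 5*cos(7*a/5)


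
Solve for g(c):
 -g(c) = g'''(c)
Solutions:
 g(c) = C3*exp(-c) + (C1*sin(sqrt(3)*c/2) + C2*cos(sqrt(3)*c/2))*exp(c/2)


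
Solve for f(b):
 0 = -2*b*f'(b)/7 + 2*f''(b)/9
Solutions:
 f(b) = C1 + C2*erfi(3*sqrt(14)*b/14)


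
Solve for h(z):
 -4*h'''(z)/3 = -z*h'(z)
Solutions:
 h(z) = C1 + Integral(C2*airyai(6^(1/3)*z/2) + C3*airybi(6^(1/3)*z/2), z)


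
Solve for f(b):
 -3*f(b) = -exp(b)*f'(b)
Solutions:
 f(b) = C1*exp(-3*exp(-b))


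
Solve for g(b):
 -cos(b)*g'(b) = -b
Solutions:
 g(b) = C1 + Integral(b/cos(b), b)


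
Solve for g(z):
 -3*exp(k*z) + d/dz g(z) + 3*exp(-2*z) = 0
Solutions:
 g(z) = C1 + 3*exp(-2*z)/2 + 3*exp(k*z)/k


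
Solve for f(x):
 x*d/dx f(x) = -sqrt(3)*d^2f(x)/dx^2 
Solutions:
 f(x) = C1 + C2*erf(sqrt(2)*3^(3/4)*x/6)


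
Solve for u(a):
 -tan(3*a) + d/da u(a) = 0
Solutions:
 u(a) = C1 - log(cos(3*a))/3


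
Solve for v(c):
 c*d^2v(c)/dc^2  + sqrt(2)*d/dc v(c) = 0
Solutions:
 v(c) = C1 + C2*c^(1 - sqrt(2))


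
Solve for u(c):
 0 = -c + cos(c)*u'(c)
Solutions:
 u(c) = C1 + Integral(c/cos(c), c)


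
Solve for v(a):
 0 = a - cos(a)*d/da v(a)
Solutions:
 v(a) = C1 + Integral(a/cos(a), a)


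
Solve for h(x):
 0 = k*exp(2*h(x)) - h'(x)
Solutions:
 h(x) = log(-sqrt(-1/(C1 + k*x))) - log(2)/2
 h(x) = log(-1/(C1 + k*x))/2 - log(2)/2


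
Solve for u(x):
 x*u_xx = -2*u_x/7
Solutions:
 u(x) = C1 + C2*x^(5/7)


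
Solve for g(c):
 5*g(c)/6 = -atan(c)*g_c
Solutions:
 g(c) = C1*exp(-5*Integral(1/atan(c), c)/6)


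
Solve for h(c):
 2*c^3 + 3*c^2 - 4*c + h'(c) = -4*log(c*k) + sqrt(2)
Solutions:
 h(c) = C1 - c^4/2 - c^3 + 2*c^2 - 4*c*log(c*k) + c*(sqrt(2) + 4)


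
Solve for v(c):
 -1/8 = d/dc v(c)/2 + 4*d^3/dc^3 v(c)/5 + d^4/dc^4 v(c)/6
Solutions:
 v(c) = C1 + C2*exp(c*(-32 + 128*2^(1/3)/(5*sqrt(36345) + 1399)^(1/3) + 2^(2/3)*(5*sqrt(36345) + 1399)^(1/3))/20)*sin(2^(1/3)*sqrt(3)*c*(-2^(1/3)*(5*sqrt(36345) + 1399)^(1/3) + 128/(5*sqrt(36345) + 1399)^(1/3))/20) + C3*exp(c*(-32 + 128*2^(1/3)/(5*sqrt(36345) + 1399)^(1/3) + 2^(2/3)*(5*sqrt(36345) + 1399)^(1/3))/20)*cos(2^(1/3)*sqrt(3)*c*(-2^(1/3)*(5*sqrt(36345) + 1399)^(1/3) + 128/(5*sqrt(36345) + 1399)^(1/3))/20) + C4*exp(-c*(128*2^(1/3)/(5*sqrt(36345) + 1399)^(1/3) + 16 + 2^(2/3)*(5*sqrt(36345) + 1399)^(1/3))/10) - c/4


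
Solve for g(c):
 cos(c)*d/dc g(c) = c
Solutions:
 g(c) = C1 + Integral(c/cos(c), c)


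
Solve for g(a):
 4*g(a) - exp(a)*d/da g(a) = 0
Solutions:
 g(a) = C1*exp(-4*exp(-a))


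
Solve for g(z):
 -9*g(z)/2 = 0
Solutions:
 g(z) = 0


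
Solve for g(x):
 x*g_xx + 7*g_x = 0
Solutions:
 g(x) = C1 + C2/x^6


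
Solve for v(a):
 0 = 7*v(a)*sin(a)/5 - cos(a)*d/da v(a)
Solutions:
 v(a) = C1/cos(a)^(7/5)


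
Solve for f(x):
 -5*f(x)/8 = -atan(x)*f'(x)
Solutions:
 f(x) = C1*exp(5*Integral(1/atan(x), x)/8)


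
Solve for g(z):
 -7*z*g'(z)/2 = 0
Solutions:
 g(z) = C1


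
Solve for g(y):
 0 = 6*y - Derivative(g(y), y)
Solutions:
 g(y) = C1 + 3*y^2


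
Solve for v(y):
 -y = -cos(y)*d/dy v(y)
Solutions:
 v(y) = C1 + Integral(y/cos(y), y)
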